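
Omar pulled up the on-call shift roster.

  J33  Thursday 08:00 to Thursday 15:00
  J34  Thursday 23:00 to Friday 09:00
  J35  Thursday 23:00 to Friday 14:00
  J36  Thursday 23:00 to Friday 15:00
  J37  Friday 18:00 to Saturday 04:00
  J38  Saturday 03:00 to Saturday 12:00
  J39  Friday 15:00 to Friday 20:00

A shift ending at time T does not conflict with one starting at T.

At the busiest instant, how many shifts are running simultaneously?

Sweep the timeline, counting +1 at each start and −1 at each end (ends before starts at a tie):
Thursday 08:00 start J33 → 1
Thursday 15:00 end J33 → 0
Thursday 23:00 start J34 → 1
Thursday 23:00 start J35 → 2
Thursday 23:00 start J36 → 3
Friday 09:00 end J34 → 2
Friday 14:00 end J35 → 1
Friday 15:00 end J36 → 0
Friday 15:00 start J39 → 1
Friday 18:00 start J37 → 2
Friday 20:00 end J39 → 1
Saturday 03:00 start J38 → 2
Saturday 04:00 end J37 → 1
Saturday 12:00 end J38 → 0
Peak is 3, at Thursday 23:00 (J34, J35, J36).

3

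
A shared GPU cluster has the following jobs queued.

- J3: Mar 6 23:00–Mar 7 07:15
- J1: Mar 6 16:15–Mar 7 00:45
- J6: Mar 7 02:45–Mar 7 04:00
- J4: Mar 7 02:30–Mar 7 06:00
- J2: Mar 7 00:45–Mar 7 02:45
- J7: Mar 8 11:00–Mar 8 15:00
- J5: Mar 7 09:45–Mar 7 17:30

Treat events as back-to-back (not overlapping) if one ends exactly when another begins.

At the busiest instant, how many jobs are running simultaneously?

Walk through starts and ends in time order (an end at T is processed before a start at T):
Mar 6 16:15 start J1 → 1
Mar 6 23:00 start J3 → 2
Mar 7 00:45 end J1 → 1
Mar 7 00:45 start J2 → 2
Mar 7 02:30 start J4 → 3
Mar 7 02:45 end J2 → 2
Mar 7 02:45 start J6 → 3
Mar 7 04:00 end J6 → 2
Mar 7 06:00 end J4 → 1
Mar 7 07:15 end J3 → 0
Mar 7 09:45 start J5 → 1
Mar 7 17:30 end J5 → 0
Mar 8 11:00 start J7 → 1
Mar 8 15:00 end J7 → 0
Peak is 3, at Mar 7 02:30 (J2, J3, J4).

3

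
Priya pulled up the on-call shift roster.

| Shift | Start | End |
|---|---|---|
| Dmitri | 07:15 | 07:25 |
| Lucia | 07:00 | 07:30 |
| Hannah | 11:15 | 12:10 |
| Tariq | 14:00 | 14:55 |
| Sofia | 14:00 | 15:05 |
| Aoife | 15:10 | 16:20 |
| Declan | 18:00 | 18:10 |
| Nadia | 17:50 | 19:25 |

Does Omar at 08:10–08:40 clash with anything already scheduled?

Lucia: ends 07:30 at or before Omar starts 08:10 → clear.
Dmitri: ends 07:25 at or before Omar starts 08:10 → clear.
Hannah: starts 11:15 at or after Omar ends 08:40 → clear.
Tariq: starts 14:00 at or after Omar ends 08:40 → clear.
Sofia: starts 14:00 at or after Omar ends 08:40 → clear.
Aoife: starts 15:10 at or after Omar ends 08:40 → clear.
Nadia: starts 17:50 at or after Omar ends 08:40 → clear.
Declan: starts 18:00 at or after Omar ends 08:40 → clear.

No — it doesn't clash with anything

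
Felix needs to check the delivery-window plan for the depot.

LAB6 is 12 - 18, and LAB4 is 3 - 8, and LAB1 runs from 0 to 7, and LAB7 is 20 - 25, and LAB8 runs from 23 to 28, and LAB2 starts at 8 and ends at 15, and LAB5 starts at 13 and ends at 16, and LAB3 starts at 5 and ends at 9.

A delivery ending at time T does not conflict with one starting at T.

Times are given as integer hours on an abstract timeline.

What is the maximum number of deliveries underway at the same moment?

Sweep the timeline, counting +1 at each start and −1 at each end (ends before starts at a tie):
0 start LAB1 → 1
3 start LAB4 → 2
5 start LAB3 → 3
7 end LAB1 → 2
8 end LAB4 → 1
8 start LAB2 → 2
9 end LAB3 → 1
12 start LAB6 → 2
13 start LAB5 → 3
15 end LAB2 → 2
16 end LAB5 → 1
18 end LAB6 → 0
20 start LAB7 → 1
23 start LAB8 → 2
25 end LAB7 → 1
28 end LAB8 → 0
Peak is 3, at 5 (LAB1, LAB3, LAB4).

3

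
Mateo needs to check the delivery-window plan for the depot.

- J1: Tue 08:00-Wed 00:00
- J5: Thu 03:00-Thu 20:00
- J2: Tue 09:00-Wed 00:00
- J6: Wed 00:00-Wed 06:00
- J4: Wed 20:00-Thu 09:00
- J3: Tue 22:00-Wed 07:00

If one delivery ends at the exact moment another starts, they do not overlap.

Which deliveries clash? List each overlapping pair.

Sorted by start: J1, J2, J3, J6, J4, J5.
J2 starts before J1 ends → J1 and J2 overlap.
J3 starts before J1 ends → J1 and J3 overlap.
J6 starts exactly when J1 ends (back-to-back, no overlap); J1 is clear from here.
J3 starts before J2 ends → J2 and J3 overlap.
J6 starts exactly when J2 ends (back-to-back, no overlap); J2 is clear from here.
J6 starts before J3 ends → J3 and J6 overlap.
J4 starts after J3 ends; J3 is clear from here.
J4 starts after J6 ends; J6 is clear from here.
J5 starts before J4 ends → J4 and J5 overlap.

J1 & J2, J1 & J3, J2 & J3, J3 & J6, J4 & J5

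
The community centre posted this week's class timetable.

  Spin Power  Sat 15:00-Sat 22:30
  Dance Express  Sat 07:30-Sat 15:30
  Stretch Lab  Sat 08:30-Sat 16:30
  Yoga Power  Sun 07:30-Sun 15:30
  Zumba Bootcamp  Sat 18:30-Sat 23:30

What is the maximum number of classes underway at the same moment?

Sweep the timeline, counting +1 at each start and −1 at each end (ends before starts at a tie):
Sat 07:30 start Dance Express → 1
Sat 08:30 start Stretch Lab → 2
Sat 15:00 start Spin Power → 3
Sat 15:30 end Dance Express → 2
Sat 16:30 end Stretch Lab → 1
Sat 18:30 start Zumba Bootcamp → 2
Sat 22:30 end Spin Power → 1
Sat 23:30 end Zumba Bootcamp → 0
Sun 07:30 start Yoga Power → 1
Sun 15:30 end Yoga Power → 0
Peak is 3, at Sat 15:00 (Dance Express, Spin Power, Stretch Lab).

3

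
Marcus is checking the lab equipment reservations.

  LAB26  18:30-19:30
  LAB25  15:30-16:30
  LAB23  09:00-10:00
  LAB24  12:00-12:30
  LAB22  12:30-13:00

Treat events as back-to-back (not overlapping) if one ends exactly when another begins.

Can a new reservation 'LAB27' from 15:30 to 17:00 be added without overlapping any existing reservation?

LAB23: ends 10:00 at or before LAB27 starts 15:30 → clear.
LAB24: ends 12:30 at or before LAB27 starts 15:30 → clear.
LAB22: ends 13:00 at or before LAB27 starts 15:30 → clear.
LAB25: starts 15:30 before LAB27 ends 17:00, and ends 16:30 after LAB27 starts 15:30 → overlap.
LAB26: starts 18:30 at or after LAB27 ends 17:00 → clear.
LAB27 overlaps LAB25.

No — it overlaps LAB25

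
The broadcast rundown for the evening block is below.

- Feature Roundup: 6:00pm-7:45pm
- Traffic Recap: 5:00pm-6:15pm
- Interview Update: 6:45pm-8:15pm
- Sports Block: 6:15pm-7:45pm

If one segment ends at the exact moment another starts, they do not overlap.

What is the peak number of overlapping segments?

3

Walk through starts and ends in time order (an end at T is processed before a start at T):
5:00pm start Traffic Recap → 1
6:00pm start Feature Roundup → 2
6:15pm end Traffic Recap → 1
6:15pm start Sports Block → 2
6:45pm start Interview Update → 3
7:45pm end Feature Roundup → 2
7:45pm end Sports Block → 1
8:15pm end Interview Update → 0
Peak is 3, at 6:45pm (Feature Roundup, Interview Update, Sports Block).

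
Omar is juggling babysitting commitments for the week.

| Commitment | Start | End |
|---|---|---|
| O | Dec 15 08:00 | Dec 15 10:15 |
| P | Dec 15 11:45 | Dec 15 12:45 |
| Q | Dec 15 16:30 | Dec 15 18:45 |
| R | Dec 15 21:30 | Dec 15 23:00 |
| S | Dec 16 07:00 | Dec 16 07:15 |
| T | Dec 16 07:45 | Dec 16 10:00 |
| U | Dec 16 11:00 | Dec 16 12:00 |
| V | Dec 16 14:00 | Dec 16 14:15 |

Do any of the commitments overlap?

No

Two intervals overlap when each starts before the other ends.
Sorted by start: O, P, Q, R, S, T, U, V.
P starts after O ends; O is clear from here.
Q starts after P ends; P is clear from here.
R starts after Q ends; Q is clear from here.
S starts after R ends; R is clear from here.
T starts after S ends; S is clear from here.
U starts after T ends; T is clear from here.
V starts after U ends.
Every pair is clear; the schedule has no overlaps.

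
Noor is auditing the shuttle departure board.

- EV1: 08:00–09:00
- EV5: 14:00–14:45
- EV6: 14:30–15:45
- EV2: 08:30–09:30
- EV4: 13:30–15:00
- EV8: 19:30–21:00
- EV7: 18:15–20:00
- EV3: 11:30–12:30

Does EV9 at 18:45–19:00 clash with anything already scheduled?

Yes — it overlaps EV7

EV1: ends 09:00 at or before EV9 starts 18:45 → clear.
EV2: ends 09:30 at or before EV9 starts 18:45 → clear.
EV3: ends 12:30 at or before EV9 starts 18:45 → clear.
EV4: ends 15:00 at or before EV9 starts 18:45 → clear.
EV5: ends 14:45 at or before EV9 starts 18:45 → clear.
EV6: ends 15:45 at or before EV9 starts 18:45 → clear.
EV7: starts 18:15 before EV9 ends 19:00, and ends 20:00 after EV9 starts 18:45 → overlap.
EV8: starts 19:30 at or after EV9 ends 19:00 → clear.
EV9 overlaps EV7.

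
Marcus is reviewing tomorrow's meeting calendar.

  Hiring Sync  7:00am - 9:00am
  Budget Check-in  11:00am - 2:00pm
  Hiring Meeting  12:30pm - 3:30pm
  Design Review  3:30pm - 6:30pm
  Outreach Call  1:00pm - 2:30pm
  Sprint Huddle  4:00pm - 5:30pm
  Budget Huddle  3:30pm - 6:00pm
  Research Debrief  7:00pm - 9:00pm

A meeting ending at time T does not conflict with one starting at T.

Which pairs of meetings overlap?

Budget Check-in & Hiring Meeting, Budget Check-in & Outreach Call, Budget Huddle & Design Review, Budget Huddle & Sprint Huddle, Design Review & Sprint Huddle, Hiring Meeting & Outreach Call

Two intervals overlap when each starts before the other ends.
Sorted by start: Hiring Sync, Budget Check-in, Hiring Meeting, Outreach Call, Design Review, Budget Huddle, Sprint Huddle, Research Debrief.
Budget Check-in starts after Hiring Sync ends — done with Hiring Sync.
Hiring Meeting starts before Budget Check-in ends → Budget Check-in and Hiring Meeting overlap.
Outreach Call starts before Budget Check-in ends → Budget Check-in and Outreach Call overlap.
Design Review starts after Budget Check-in ends — done with Budget Check-in.
Outreach Call starts before Hiring Meeting ends → Hiring Meeting and Outreach Call overlap.
Design Review starts exactly when Hiring Meeting ends (back-to-back, no overlap) — done with Hiring Meeting.
Design Review starts after Outreach Call ends — done with Outreach Call.
Budget Huddle starts before Design Review ends → Design Review and Budget Huddle overlap.
Sprint Huddle starts before Design Review ends → Design Review and Sprint Huddle overlap.
Research Debrief starts after Design Review ends.
Sprint Huddle starts before Budget Huddle ends → Budget Huddle and Sprint Huddle overlap.
Research Debrief starts after Budget Huddle ends.
Research Debrief starts after Sprint Huddle ends.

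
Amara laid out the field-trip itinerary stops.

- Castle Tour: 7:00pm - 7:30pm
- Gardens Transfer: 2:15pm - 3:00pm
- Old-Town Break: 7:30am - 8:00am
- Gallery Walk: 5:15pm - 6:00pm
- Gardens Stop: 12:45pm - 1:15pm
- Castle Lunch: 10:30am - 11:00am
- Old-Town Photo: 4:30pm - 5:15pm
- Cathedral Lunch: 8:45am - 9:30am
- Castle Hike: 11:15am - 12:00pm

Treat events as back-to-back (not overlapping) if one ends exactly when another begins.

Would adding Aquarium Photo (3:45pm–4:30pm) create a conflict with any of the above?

Old-Town Break: ends 8:00am at or before Aquarium Photo starts 3:45pm → clear.
Cathedral Lunch: ends 9:30am at or before Aquarium Photo starts 3:45pm → clear.
Castle Lunch: ends 11:00am at or before Aquarium Photo starts 3:45pm → clear.
Castle Hike: ends 12:00pm at or before Aquarium Photo starts 3:45pm → clear.
Gardens Stop: ends 1:15pm at or before Aquarium Photo starts 3:45pm → clear.
Gardens Transfer: ends 3:00pm at or before Aquarium Photo starts 3:45pm → clear.
Old-Town Photo: starts 4:30pm at or after Aquarium Photo ends 4:30pm → clear.
Gallery Walk: starts 5:15pm at or after Aquarium Photo ends 4:30pm → clear.
Castle Tour: starts 7:00pm at or after Aquarium Photo ends 4:30pm → clear.

No — it doesn't clash with anything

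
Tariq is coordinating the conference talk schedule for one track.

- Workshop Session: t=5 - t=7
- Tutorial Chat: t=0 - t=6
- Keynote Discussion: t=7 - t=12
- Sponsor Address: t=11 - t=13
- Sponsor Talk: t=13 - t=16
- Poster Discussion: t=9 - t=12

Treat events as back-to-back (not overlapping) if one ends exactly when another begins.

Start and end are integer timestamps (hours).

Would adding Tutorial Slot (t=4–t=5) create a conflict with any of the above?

Tutorial Chat: starts t=0 before Tutorial Slot ends t=5, and ends t=6 after Tutorial Slot starts t=4 → overlap.
Workshop Session: starts t=5 at or after Tutorial Slot ends t=5 → clear.
Keynote Discussion: starts t=7 at or after Tutorial Slot ends t=5 → clear.
Poster Discussion: starts t=9 at or after Tutorial Slot ends t=5 → clear.
Sponsor Address: starts t=11 at or after Tutorial Slot ends t=5 → clear.
Sponsor Talk: starts t=13 at or after Tutorial Slot ends t=5 → clear.
Tutorial Slot overlaps Tutorial Chat.

Yes — it overlaps Tutorial Chat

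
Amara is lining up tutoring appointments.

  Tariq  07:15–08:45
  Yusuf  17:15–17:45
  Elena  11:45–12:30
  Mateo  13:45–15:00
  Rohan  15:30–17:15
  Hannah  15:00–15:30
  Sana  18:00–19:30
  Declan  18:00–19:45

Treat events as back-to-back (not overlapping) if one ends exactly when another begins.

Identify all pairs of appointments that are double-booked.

Declan & Sana

Sorted by start: Tariq, Elena, Mateo, Hannah, Rohan, Yusuf, Sana, Declan.
Elena starts after Tariq ends — done with Tariq.
Mateo starts after Elena ends — done with Elena.
Hannah starts exactly when Mateo ends (back-to-back, no overlap) — done with Mateo.
Rohan starts exactly when Hannah ends (back-to-back, no overlap) — done with Hannah.
Yusuf starts exactly when Rohan ends (back-to-back, no overlap) — done with Rohan.
Sana starts after Yusuf ends — done with Yusuf.
Declan starts before Sana ends → Sana and Declan overlap.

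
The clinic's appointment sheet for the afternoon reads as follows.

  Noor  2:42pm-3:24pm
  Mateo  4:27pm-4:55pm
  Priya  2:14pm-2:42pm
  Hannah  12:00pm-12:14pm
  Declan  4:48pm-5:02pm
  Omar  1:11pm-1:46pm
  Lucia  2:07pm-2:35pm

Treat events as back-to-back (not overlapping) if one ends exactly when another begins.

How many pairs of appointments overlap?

Check each pair: they overlap iff neither finishes before the other starts.
Sorted by start: Hannah, Omar, Lucia, Priya, Noor, Mateo, Declan.
Omar starts after Hannah ends — done with Hannah.
Lucia starts after Omar ends — done with Omar.
Priya starts before Lucia ends → Lucia and Priya overlap.
Noor starts after Lucia ends — done with Lucia.
Noor starts exactly when Priya ends (back-to-back, no overlap) — done with Priya.
Mateo starts after Noor ends — done with Noor.
Declan starts before Mateo ends → Mateo and Declan overlap.
Overlapping pairs: Declan & Mateo, Lucia & Priya — 2 in total.

2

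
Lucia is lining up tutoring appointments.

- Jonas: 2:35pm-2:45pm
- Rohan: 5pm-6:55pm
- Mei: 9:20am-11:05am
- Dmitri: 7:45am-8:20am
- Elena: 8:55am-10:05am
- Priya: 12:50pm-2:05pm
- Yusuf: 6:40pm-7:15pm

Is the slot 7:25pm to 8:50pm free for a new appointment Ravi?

Dmitri: ends 8:20am at or before Ravi starts 7:25pm → clear.
Elena: ends 10:05am at or before Ravi starts 7:25pm → clear.
Mei: ends 11:05am at or before Ravi starts 7:25pm → clear.
Priya: ends 2:05pm at or before Ravi starts 7:25pm → clear.
Jonas: ends 2:45pm at or before Ravi starts 7:25pm → clear.
Rohan: ends 6:55pm at or before Ravi starts 7:25pm → clear.
Yusuf: ends 7:15pm at or before Ravi starts 7:25pm → clear.

Yes — the slot is free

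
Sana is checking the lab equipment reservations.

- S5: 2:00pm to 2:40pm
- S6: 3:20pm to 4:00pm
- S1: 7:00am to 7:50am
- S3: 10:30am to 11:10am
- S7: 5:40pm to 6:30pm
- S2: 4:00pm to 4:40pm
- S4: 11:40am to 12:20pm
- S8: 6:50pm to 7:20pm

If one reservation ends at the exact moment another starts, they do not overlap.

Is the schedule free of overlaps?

Sorted by start: S1, S3, S4, S5, S6, S2, S7, S8.
S3 starts after S1 ends; S1 is clear from here.
S4 starts after S3 ends; S3 is clear from here.
S5 starts after S4 ends; S4 is clear from here.
S6 starts after S5 ends; S5 is clear from here.
S2 starts exactly when S6 ends (back-to-back, no overlap); S6 is clear from here.
S7 starts after S2 ends; S2 is clear from here.
S8 starts after S7 ends.
Every pair is clear; the schedule has no overlaps.

Yes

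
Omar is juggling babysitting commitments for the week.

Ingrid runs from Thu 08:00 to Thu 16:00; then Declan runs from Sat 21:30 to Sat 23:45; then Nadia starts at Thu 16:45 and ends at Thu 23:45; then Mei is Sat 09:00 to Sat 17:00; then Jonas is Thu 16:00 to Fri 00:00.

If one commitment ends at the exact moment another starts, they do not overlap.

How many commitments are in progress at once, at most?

2

Sort all start/end points and keep a running count:
Thu 08:00 start Ingrid → 1
Thu 16:00 end Ingrid → 0
Thu 16:00 start Jonas → 1
Thu 16:45 start Nadia → 2
Thu 23:45 end Nadia → 1
Fri 00:00 end Jonas → 0
Sat 09:00 start Mei → 1
Sat 17:00 end Mei → 0
Sat 21:30 start Declan → 1
Sat 23:45 end Declan → 0
Peak is 2, at Thu 16:45 (Jonas, Nadia).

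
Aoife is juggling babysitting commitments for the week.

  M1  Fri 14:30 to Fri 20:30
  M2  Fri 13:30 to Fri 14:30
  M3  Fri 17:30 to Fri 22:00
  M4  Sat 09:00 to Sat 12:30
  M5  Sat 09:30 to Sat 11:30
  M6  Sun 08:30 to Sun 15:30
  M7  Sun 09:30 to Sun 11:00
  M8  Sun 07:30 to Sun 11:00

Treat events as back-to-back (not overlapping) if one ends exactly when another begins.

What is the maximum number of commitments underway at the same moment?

3

Sort all start/end points and keep a running count:
Fri 13:30 start M2 → 1
Fri 14:30 end M2 → 0
Fri 14:30 start M1 → 1
Fri 17:30 start M3 → 2
Fri 20:30 end M1 → 1
Fri 22:00 end M3 → 0
Sat 09:00 start M4 → 1
Sat 09:30 start M5 → 2
Sat 11:30 end M5 → 1
Sat 12:30 end M4 → 0
Sun 07:30 start M8 → 1
Sun 08:30 start M6 → 2
Sun 09:30 start M7 → 3
Sun 11:00 end M7 → 2
Sun 11:00 end M8 → 1
Sun 15:30 end M6 → 0
Peak is 3, at Sun 09:30 (M6, M7, M8).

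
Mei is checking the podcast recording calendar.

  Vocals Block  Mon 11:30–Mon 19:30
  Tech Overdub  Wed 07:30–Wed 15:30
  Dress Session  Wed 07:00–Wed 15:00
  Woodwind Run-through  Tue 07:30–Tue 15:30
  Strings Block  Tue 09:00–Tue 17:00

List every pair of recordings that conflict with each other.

Two intervals overlap when each starts before the other ends.
Sorted by start: Vocals Block, Woodwind Run-through, Strings Block, Dress Session, Tech Overdub.
Woodwind Run-through starts after Vocals Block ends, so Vocals Block has no further overlaps.
Strings Block starts before Woodwind Run-through ends → Woodwind Run-through and Strings Block overlap.
Dress Session starts after Woodwind Run-through ends, so Woodwind Run-through has no further overlaps.
Dress Session starts after Strings Block ends, so Strings Block has no further overlaps.
Tech Overdub starts before Dress Session ends → Dress Session and Tech Overdub overlap.

Dress Session & Tech Overdub, Strings Block & Woodwind Run-through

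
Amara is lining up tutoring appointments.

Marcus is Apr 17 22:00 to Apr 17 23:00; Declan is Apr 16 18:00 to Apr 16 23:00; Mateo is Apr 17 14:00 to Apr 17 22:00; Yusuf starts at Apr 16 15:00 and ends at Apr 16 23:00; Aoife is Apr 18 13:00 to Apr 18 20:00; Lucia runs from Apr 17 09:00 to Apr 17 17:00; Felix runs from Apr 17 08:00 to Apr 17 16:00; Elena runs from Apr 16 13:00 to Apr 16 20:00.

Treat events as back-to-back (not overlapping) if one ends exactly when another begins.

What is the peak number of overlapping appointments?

3

Walk through starts and ends in time order (an end at T is processed before a start at T):
Apr 16 13:00 start Elena → 1
Apr 16 15:00 start Yusuf → 2
Apr 16 18:00 start Declan → 3
Apr 16 20:00 end Elena → 2
Apr 16 23:00 end Declan → 1
Apr 16 23:00 end Yusuf → 0
Apr 17 08:00 start Felix → 1
Apr 17 09:00 start Lucia → 2
Apr 17 14:00 start Mateo → 3
Apr 17 16:00 end Felix → 2
Apr 17 17:00 end Lucia → 1
Apr 17 22:00 end Mateo → 0
Apr 17 22:00 start Marcus → 1
Apr 17 23:00 end Marcus → 0
Apr 18 13:00 start Aoife → 1
Apr 18 20:00 end Aoife → 0
Peak is 3, at Apr 16 18:00 (Declan, Elena, Yusuf).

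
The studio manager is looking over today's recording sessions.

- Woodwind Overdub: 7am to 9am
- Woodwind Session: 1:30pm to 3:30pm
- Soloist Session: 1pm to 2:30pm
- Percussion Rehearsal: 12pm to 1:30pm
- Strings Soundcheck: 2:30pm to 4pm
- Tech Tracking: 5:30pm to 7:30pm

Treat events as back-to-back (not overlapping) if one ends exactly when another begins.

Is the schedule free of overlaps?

No

Sorted by start: Woodwind Overdub, Percussion Rehearsal, Soloist Session, Woodwind Session, Strings Soundcheck, Tech Tracking.
Percussion Rehearsal starts after Woodwind Overdub ends — done with Woodwind Overdub.
Soloist Session starts before Percussion Rehearsal ends → Percussion Rehearsal and Soloist Session overlap.
That's a conflict, so the schedule is not conflict-free.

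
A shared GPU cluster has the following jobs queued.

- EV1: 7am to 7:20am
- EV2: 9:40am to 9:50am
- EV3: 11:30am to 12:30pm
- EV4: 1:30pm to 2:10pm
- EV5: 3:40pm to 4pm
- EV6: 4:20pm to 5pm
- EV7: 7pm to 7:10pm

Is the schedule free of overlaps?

Yes

Sorted by start: EV1, EV2, EV3, EV4, EV5, EV6, EV7.
EV2 starts after EV1 ends, so nothing later overlaps EV1 either.
EV3 starts after EV2 ends, so nothing later overlaps EV2 either.
EV4 starts after EV3 ends, so nothing later overlaps EV3 either.
EV5 starts after EV4 ends, so nothing later overlaps EV4 either.
EV6 starts after EV5 ends, so nothing later overlaps EV5 either.
EV7 starts after EV6 ends.
Every pair is clear; the schedule has no overlaps.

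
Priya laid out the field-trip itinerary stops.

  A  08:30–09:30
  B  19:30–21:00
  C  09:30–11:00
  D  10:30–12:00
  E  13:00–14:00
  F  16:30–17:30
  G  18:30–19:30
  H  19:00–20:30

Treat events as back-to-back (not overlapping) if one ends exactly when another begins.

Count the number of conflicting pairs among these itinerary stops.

Sorted by start: A, C, D, E, F, G, H, B.
C starts exactly when A ends (back-to-back, no overlap); A is clear from here.
D starts before C ends → C and D overlap.
E starts after C ends; C is clear from here.
E starts after D ends; D is clear from here.
F starts after E ends; E is clear from here.
G starts after F ends; F is clear from here.
H starts before G ends → G and H overlap.
B starts exactly when G ends (back-to-back, no overlap).
B starts before H ends → H and B overlap.
Overlapping pairs: B & H, C & D, G & H — 3 in total.

3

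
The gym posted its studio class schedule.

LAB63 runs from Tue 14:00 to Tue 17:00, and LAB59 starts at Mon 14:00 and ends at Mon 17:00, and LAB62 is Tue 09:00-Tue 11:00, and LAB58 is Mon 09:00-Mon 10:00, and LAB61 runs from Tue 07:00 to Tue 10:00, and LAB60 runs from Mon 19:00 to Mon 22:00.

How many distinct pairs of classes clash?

1

Sorted by start: LAB58, LAB59, LAB60, LAB61, LAB62, LAB63.
LAB59 starts after LAB58 ends, so LAB58 has no further overlaps.
LAB60 starts after LAB59 ends, so LAB59 has no further overlaps.
LAB61 starts after LAB60 ends, so LAB60 has no further overlaps.
LAB62 starts before LAB61 ends → LAB61 and LAB62 overlap.
LAB63 starts after LAB61 ends.
LAB63 starts after LAB62 ends.
Overlapping pairs: LAB61 & LAB62 — 1 in total.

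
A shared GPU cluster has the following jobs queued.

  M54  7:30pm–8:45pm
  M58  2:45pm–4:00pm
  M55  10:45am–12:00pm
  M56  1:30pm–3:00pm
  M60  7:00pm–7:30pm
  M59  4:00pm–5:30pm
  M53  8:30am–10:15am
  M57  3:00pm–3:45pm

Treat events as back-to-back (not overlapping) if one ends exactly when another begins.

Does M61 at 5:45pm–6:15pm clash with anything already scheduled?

M53: ends 10:15am at or before M61 starts 5:45pm → clear.
M55: ends 12:00pm at or before M61 starts 5:45pm → clear.
M56: ends 3:00pm at or before M61 starts 5:45pm → clear.
M58: ends 4:00pm at or before M61 starts 5:45pm → clear.
M57: ends 3:45pm at or before M61 starts 5:45pm → clear.
M59: ends 5:30pm at or before M61 starts 5:45pm → clear.
M60: starts 7:00pm at or after M61 ends 6:15pm → clear.
M54: starts 7:30pm at or after M61 ends 6:15pm → clear.

No — it doesn't clash with anything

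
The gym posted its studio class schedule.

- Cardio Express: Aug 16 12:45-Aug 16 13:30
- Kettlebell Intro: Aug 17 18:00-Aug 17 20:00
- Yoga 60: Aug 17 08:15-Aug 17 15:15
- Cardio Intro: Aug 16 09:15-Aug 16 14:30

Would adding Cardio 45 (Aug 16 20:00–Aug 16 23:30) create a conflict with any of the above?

No — it doesn't clash with anything

Cardio Intro: ends Aug 16 14:30 at or before Cardio 45 starts Aug 16 20:00 → clear.
Cardio Express: ends Aug 16 13:30 at or before Cardio 45 starts Aug 16 20:00 → clear.
Yoga 60: starts Aug 17 08:15 at or after Cardio 45 ends Aug 16 23:30 → clear.
Kettlebell Intro: starts Aug 17 18:00 at or after Cardio 45 ends Aug 16 23:30 → clear.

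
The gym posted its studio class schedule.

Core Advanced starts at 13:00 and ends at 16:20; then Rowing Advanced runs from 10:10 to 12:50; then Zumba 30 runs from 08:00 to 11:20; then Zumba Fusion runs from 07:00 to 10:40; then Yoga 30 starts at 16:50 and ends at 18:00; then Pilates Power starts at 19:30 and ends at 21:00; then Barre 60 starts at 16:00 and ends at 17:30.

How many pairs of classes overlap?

5

Sorted by start: Zumba Fusion, Zumba 30, Rowing Advanced, Core Advanced, Barre 60, Yoga 30, Pilates Power.
Zumba 30 starts before Zumba Fusion ends → Zumba Fusion and Zumba 30 overlap.
Rowing Advanced starts before Zumba Fusion ends → Zumba Fusion and Rowing Advanced overlap.
Core Advanced starts after Zumba Fusion ends, so Zumba Fusion has no further overlaps.
Rowing Advanced starts before Zumba 30 ends → Zumba 30 and Rowing Advanced overlap.
Core Advanced starts after Zumba 30 ends, so Zumba 30 has no further overlaps.
Core Advanced starts after Rowing Advanced ends, so Rowing Advanced has no further overlaps.
Barre 60 starts before Core Advanced ends → Core Advanced and Barre 60 overlap.
Yoga 30 starts after Core Advanced ends, so Core Advanced has no further overlaps.
Yoga 30 starts before Barre 60 ends → Barre 60 and Yoga 30 overlap.
Pilates Power starts after Barre 60 ends.
Pilates Power starts after Yoga 30 ends.
Overlapping pairs: Barre 60 & Core Advanced, Barre 60 & Yoga 30, Rowing Advanced & Zumba 30, Rowing Advanced & Zumba Fusion, Zumba 30 & Zumba Fusion — 5 in total.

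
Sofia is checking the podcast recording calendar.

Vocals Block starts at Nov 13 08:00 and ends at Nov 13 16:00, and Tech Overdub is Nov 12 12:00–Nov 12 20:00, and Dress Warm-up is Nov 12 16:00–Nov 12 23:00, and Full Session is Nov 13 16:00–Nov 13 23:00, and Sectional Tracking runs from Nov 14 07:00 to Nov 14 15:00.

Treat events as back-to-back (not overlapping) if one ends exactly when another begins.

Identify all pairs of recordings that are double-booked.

Dress Warm-up & Tech Overdub

Sorted by start: Tech Overdub, Dress Warm-up, Vocals Block, Full Session, Sectional Tracking.
Dress Warm-up starts before Tech Overdub ends → Tech Overdub and Dress Warm-up overlap.
Vocals Block starts after Tech Overdub ends, so Tech Overdub has no further overlaps.
Vocals Block starts after Dress Warm-up ends, so Dress Warm-up has no further overlaps.
Full Session starts exactly when Vocals Block ends (back-to-back, no overlap), so Vocals Block has no further overlaps.
Sectional Tracking starts after Full Session ends.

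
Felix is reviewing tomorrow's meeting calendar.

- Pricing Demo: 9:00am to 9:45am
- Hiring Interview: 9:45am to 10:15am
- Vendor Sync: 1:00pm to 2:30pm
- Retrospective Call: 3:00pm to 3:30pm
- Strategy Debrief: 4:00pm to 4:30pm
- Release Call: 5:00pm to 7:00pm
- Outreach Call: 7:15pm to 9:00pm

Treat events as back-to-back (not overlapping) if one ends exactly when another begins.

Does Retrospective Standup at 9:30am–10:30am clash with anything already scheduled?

Yes — it overlaps Hiring Interview, Pricing Demo

Pricing Demo: starts 9:00am before Retrospective Standup ends 10:30am, and ends 9:45am after Retrospective Standup starts 9:30am → overlap.
Hiring Interview: starts 9:45am before Retrospective Standup ends 10:30am, and ends 10:15am after Retrospective Standup starts 9:30am → overlap.
Vendor Sync: starts 1:00pm at or after Retrospective Standup ends 10:30am → clear.
Retrospective Call: starts 3:00pm at or after Retrospective Standup ends 10:30am → clear.
Strategy Debrief: starts 4:00pm at or after Retrospective Standup ends 10:30am → clear.
Release Call: starts 5:00pm at or after Retrospective Standup ends 10:30am → clear.
Outreach Call: starts 7:15pm at or after Retrospective Standup ends 10:30am → clear.
Retrospective Standup overlaps Pricing Demo, Hiring Interview.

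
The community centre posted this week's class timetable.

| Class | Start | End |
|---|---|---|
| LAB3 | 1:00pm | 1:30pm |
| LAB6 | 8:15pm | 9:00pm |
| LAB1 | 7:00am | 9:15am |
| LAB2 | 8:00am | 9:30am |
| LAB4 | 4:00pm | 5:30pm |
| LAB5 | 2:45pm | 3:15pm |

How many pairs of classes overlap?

1

Sorted by start: LAB1, LAB2, LAB3, LAB5, LAB4, LAB6.
LAB2 starts before LAB1 ends → LAB1 and LAB2 overlap.
LAB3 starts after LAB1 ends, so nothing later overlaps LAB1 either.
LAB3 starts after LAB2 ends, so nothing later overlaps LAB2 either.
LAB5 starts after LAB3 ends, so nothing later overlaps LAB3 either.
LAB4 starts after LAB5 ends, so nothing later overlaps LAB5 either.
LAB6 starts after LAB4 ends.
Overlapping pairs: LAB1 & LAB2 — 1 in total.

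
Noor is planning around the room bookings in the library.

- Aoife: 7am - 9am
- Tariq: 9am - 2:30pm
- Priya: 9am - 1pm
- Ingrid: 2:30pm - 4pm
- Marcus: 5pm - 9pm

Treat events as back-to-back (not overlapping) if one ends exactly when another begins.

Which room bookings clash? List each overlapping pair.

Priya & Tariq

Two intervals overlap when each starts before the other ends.
Sorted by start: Aoife, Tariq, Priya, Ingrid, Marcus.
Tariq starts exactly when Aoife ends (back-to-back, no overlap), so Aoife has no further overlaps.
Priya starts before Tariq ends → Tariq and Priya overlap.
Ingrid starts exactly when Tariq ends (back-to-back, no overlap), so Tariq has no further overlaps.
Ingrid starts after Priya ends, so Priya has no further overlaps.
Marcus starts after Ingrid ends.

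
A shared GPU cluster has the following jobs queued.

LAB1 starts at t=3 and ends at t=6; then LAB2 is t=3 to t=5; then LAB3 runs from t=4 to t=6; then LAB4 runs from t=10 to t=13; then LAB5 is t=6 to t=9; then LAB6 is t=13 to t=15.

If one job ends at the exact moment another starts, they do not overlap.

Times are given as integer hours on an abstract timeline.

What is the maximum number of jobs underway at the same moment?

3

Walk through starts and ends in time order (an end at T is processed before a start at T):
t=3 start LAB1 → 1
t=3 start LAB2 → 2
t=4 start LAB3 → 3
t=5 end LAB2 → 2
t=6 end LAB1 → 1
t=6 end LAB3 → 0
t=6 start LAB5 → 1
t=9 end LAB5 → 0
t=10 start LAB4 → 1
t=13 end LAB4 → 0
t=13 start LAB6 → 1
t=15 end LAB6 → 0
Peak is 3, at t=4 (LAB1, LAB2, LAB3).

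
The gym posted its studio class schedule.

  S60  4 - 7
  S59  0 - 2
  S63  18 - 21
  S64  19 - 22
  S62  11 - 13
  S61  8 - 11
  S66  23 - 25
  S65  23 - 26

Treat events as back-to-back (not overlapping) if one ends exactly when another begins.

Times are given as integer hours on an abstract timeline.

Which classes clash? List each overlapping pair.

Sorted by start: S59, S60, S61, S62, S63, S64, S65, S66.
S60 starts after S59 ends — done with S59.
S61 starts after S60 ends — done with S60.
S62 starts exactly when S61 ends (back-to-back, no overlap) — done with S61.
S63 starts after S62 ends — done with S62.
S64 starts before S63 ends → S63 and S64 overlap.
S65 starts after S63 ends — done with S63.
S65 starts after S64 ends — done with S64.
S66 starts before S65 ends → S65 and S66 overlap.

S63 & S64, S65 & S66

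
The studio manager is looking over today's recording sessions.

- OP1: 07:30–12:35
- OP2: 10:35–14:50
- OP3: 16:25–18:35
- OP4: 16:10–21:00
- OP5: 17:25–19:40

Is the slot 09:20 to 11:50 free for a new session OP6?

No — it overlaps OP1, OP2

OP1: starts 07:30 before OP6 ends 11:50, and ends 12:35 after OP6 starts 09:20 → overlap.
OP2: starts 10:35 before OP6 ends 11:50, and ends 14:50 after OP6 starts 09:20 → overlap.
OP4: starts 16:10 at or after OP6 ends 11:50 → clear.
OP3: starts 16:25 at or after OP6 ends 11:50 → clear.
OP5: starts 17:25 at or after OP6 ends 11:50 → clear.
OP6 overlaps OP1, OP2.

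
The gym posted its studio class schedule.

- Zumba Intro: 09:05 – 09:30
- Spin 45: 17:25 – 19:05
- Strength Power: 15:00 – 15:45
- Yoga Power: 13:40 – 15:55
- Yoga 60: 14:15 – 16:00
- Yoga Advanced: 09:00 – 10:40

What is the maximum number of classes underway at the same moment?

Sweep the timeline, counting +1 at each start and −1 at each end (ends before starts at a tie):
09:00 start Yoga Advanced → 1
09:05 start Zumba Intro → 2
09:30 end Zumba Intro → 1
10:40 end Yoga Advanced → 0
13:40 start Yoga Power → 1
14:15 start Yoga 60 → 2
15:00 start Strength Power → 3
15:45 end Strength Power → 2
15:55 end Yoga Power → 1
16:00 end Yoga 60 → 0
17:25 start Spin 45 → 1
19:05 end Spin 45 → 0
Peak is 3, at 15:00 (Strength Power, Yoga 60, Yoga Power).

3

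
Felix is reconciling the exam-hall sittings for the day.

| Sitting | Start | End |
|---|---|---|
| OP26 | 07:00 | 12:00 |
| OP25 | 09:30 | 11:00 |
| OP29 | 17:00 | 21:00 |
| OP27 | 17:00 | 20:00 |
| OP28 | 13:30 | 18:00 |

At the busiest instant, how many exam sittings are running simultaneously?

3

Sort all start/end points and keep a running count:
07:00 start OP26 → 1
09:30 start OP25 → 2
11:00 end OP25 → 1
12:00 end OP26 → 0
13:30 start OP28 → 1
17:00 start OP27 → 2
17:00 start OP29 → 3
18:00 end OP28 → 2
20:00 end OP27 → 1
21:00 end OP29 → 0
Peak is 3, at 17:00 (OP27, OP28, OP29).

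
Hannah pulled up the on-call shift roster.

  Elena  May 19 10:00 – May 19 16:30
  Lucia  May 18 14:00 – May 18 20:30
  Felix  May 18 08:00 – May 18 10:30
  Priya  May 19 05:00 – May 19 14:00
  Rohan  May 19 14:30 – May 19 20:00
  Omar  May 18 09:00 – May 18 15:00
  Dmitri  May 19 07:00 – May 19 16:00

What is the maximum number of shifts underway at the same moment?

3

Sweep the timeline, counting +1 at each start and −1 at each end (ends before starts at a tie):
May 18 08:00 start Felix → 1
May 18 09:00 start Omar → 2
May 18 10:30 end Felix → 1
May 18 14:00 start Lucia → 2
May 18 15:00 end Omar → 1
May 18 20:30 end Lucia → 0
May 19 05:00 start Priya → 1
May 19 07:00 start Dmitri → 2
May 19 10:00 start Elena → 3
May 19 14:00 end Priya → 2
May 19 14:30 start Rohan → 3
May 19 16:00 end Dmitri → 2
May 19 16:30 end Elena → 1
May 19 20:00 end Rohan → 0
Peak is 3, at May 19 10:00 (Dmitri, Elena, Priya).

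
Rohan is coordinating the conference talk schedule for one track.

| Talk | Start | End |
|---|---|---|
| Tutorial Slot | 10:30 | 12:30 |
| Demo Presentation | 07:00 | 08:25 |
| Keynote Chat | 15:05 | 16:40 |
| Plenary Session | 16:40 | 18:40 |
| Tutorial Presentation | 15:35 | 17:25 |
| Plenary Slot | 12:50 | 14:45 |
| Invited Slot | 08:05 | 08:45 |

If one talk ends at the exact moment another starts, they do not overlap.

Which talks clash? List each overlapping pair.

Sorted by start: Demo Presentation, Invited Slot, Tutorial Slot, Plenary Slot, Keynote Chat, Tutorial Presentation, Plenary Session.
Invited Slot starts before Demo Presentation ends → Demo Presentation and Invited Slot overlap.
Tutorial Slot starts after Demo Presentation ends, so Demo Presentation has no further overlaps.
Tutorial Slot starts after Invited Slot ends, so Invited Slot has no further overlaps.
Plenary Slot starts after Tutorial Slot ends, so Tutorial Slot has no further overlaps.
Keynote Chat starts after Plenary Slot ends, so Plenary Slot has no further overlaps.
Tutorial Presentation starts before Keynote Chat ends → Keynote Chat and Tutorial Presentation overlap.
Plenary Session starts exactly when Keynote Chat ends (back-to-back, no overlap).
Plenary Session starts before Tutorial Presentation ends → Tutorial Presentation and Plenary Session overlap.

Demo Presentation & Invited Slot, Keynote Chat & Tutorial Presentation, Plenary Session & Tutorial Presentation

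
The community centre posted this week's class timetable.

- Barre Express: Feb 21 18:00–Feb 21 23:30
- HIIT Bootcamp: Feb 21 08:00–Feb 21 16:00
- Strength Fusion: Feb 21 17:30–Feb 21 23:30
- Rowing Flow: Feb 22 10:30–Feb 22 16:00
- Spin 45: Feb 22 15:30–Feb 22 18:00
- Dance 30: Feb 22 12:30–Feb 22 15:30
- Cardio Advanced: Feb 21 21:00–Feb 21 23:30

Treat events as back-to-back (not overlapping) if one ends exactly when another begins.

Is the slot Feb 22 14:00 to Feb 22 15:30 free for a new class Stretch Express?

HIIT Bootcamp: ends Feb 21 16:00 at or before Stretch Express starts Feb 22 14:00 → clear.
Strength Fusion: ends Feb 21 23:30 at or before Stretch Express starts Feb 22 14:00 → clear.
Barre Express: ends Feb 21 23:30 at or before Stretch Express starts Feb 22 14:00 → clear.
Cardio Advanced: ends Feb 21 23:30 at or before Stretch Express starts Feb 22 14:00 → clear.
Rowing Flow: starts Feb 22 10:30 before Stretch Express ends Feb 22 15:30, and ends Feb 22 16:00 after Stretch Express starts Feb 22 14:00 → overlap.
Dance 30: starts Feb 22 12:30 before Stretch Express ends Feb 22 15:30, and ends Feb 22 15:30 after Stretch Express starts Feb 22 14:00 → overlap.
Spin 45: starts Feb 22 15:30 at or after Stretch Express ends Feb 22 15:30 → clear.
Stretch Express overlaps Dance 30, Rowing Flow.

No — it overlaps Dance 30, Rowing Flow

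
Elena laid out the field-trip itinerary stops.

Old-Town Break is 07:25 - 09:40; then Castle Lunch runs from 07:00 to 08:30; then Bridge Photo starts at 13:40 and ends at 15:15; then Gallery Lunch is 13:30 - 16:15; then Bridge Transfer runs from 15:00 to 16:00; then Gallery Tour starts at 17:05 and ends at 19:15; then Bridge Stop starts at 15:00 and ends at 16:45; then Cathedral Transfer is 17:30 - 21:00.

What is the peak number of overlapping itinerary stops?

Sweep the timeline, counting +1 at each start and −1 at each end (ends before starts at a tie):
07:00 start Castle Lunch → 1
07:25 start Old-Town Break → 2
08:30 end Castle Lunch → 1
09:40 end Old-Town Break → 0
13:30 start Gallery Lunch → 1
13:40 start Bridge Photo → 2
15:00 start Bridge Stop → 3
15:00 start Bridge Transfer → 4
15:15 end Bridge Photo → 3
16:00 end Bridge Transfer → 2
16:15 end Gallery Lunch → 1
16:45 end Bridge Stop → 0
17:05 start Gallery Tour → 1
17:30 start Cathedral Transfer → 2
19:15 end Gallery Tour → 1
21:00 end Cathedral Transfer → 0
Peak is 4, at 15:00 (Bridge Photo, Bridge Stop, Bridge Transfer, Gallery Lunch).

4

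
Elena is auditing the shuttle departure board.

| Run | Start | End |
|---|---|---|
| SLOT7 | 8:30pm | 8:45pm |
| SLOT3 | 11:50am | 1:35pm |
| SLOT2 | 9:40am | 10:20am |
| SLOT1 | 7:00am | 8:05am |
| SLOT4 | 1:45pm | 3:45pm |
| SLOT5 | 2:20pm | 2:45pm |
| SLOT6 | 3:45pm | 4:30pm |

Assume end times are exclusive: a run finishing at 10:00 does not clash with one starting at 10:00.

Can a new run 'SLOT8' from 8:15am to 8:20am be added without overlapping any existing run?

SLOT1: ends 8:05am at or before SLOT8 starts 8:15am → clear.
SLOT2: starts 9:40am at or after SLOT8 ends 8:20am → clear.
SLOT3: starts 11:50am at or after SLOT8 ends 8:20am → clear.
SLOT4: starts 1:45pm at or after SLOT8 ends 8:20am → clear.
SLOT5: starts 2:20pm at or after SLOT8 ends 8:20am → clear.
SLOT6: starts 3:45pm at or after SLOT8 ends 8:20am → clear.
SLOT7: starts 8:30pm at or after SLOT8 ends 8:20am → clear.

Yes — the slot is free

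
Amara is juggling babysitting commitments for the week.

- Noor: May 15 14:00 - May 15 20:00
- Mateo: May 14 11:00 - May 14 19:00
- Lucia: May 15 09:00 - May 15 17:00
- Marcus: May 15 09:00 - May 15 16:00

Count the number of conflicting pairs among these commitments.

Two intervals overlap when each starts before the other ends.
Sorted by start: Mateo, Lucia, Marcus, Noor.
Lucia starts after Mateo ends, so Mateo has no further overlaps.
Marcus starts before Lucia ends → Lucia and Marcus overlap.
Noor starts before Lucia ends → Lucia and Noor overlap.
Noor starts before Marcus ends → Marcus and Noor overlap.
Overlapping pairs: Lucia & Marcus, Lucia & Noor, Marcus & Noor — 3 in total.

3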